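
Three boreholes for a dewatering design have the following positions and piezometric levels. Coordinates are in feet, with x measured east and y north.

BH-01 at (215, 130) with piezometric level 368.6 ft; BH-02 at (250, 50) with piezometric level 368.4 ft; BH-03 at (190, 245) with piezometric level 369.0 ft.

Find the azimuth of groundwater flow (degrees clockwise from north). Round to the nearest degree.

Taking BH-01 as reference: BH-02−BH-01 = (35, -80, -0.2); BH-03−BH-01 = (-25, 115, +0.4).
Solve a·Δx + b·Δy = Δh: det = 35·115 − (-25)·(-80) = 2025.
∂h/∂x = [(-0.2)·115 − (+0.4)·(-80)] / 2025 = +0.004444
∂h/∂y = [35·(+0.4) − (-25)·(-0.2)] / 2025 = +0.004444
Flow direction (−∇h) has components (-0.004444 E, -0.004444 N).
Azimuth = atan2(E, N) = atan2(-0.004444, -0.004444) = 225.0° ≈ 225°.

225°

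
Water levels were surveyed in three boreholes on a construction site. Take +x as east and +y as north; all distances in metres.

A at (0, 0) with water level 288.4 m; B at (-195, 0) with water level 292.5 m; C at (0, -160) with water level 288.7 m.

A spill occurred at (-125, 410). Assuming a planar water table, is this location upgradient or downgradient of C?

upgradient

∂h/∂x = (292.5 − 288.4) / (-195 − 0) = -0.02103
∂h/∂y = (288.7 − 288.4) / (-160 − 0) = -0.001875
Head at (-125, 410) = 288.4 + (-0.02103)·(-125) + (-0.001875)·(410) = 290.26 m.
That is higher than the 288.7 m at C, so the point is upgradient.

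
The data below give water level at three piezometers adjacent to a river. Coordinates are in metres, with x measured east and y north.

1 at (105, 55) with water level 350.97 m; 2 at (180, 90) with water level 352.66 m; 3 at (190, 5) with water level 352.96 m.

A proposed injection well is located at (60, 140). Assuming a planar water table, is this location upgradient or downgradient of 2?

Differences from 1: to 2 (Δx, Δy, Δh) = (75, 35, +1.69); to 3 = (85, -50, +1.99).
Solve a·Δx + b·Δy = Δh: det = 75·(-50) − 85·35 = -6725.
∂h/∂x = [(+1.69)·(-50) − (+1.99)·35] / -6725 = +0.02292
∂h/∂y = [75·(+1.99) − 85·(+1.69)] / -6725 = -0.0008327
Head at (60, 140) = 350.97 + (+0.02292)·(-45) + (-0.0008327)·(85) = 349.87 m.
That is lower than the 352.66 m at 2, so the point is downgradient.

downgradient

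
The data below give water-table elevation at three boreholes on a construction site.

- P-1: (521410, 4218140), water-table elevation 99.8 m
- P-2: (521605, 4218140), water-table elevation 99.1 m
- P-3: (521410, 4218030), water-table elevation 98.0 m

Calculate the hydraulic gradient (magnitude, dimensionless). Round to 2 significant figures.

∂h/∂x = (99.1 − 99.8) / (521605 − 521410) = -0.003590
∂h/∂y = (98.0 − 99.8) / (4218030 − 4218140) = +0.01636
|∇h| = √(-0.003590² + 0.01636²) = 0.01675

0.017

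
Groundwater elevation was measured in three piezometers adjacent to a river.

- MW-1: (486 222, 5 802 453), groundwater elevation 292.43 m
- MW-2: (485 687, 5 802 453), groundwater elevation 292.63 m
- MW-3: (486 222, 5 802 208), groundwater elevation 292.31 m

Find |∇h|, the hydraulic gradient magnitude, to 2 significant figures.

0.00062

∂h/∂x = (292.63 − 292.43) / (485687 − 486222) = -0.0003738
∂h/∂y = (292.31 − 292.43) / (5802208 − 5802453) = +0.0004898
|∇h| = √(-0.0003738² + 0.0004898²) = 0.0006161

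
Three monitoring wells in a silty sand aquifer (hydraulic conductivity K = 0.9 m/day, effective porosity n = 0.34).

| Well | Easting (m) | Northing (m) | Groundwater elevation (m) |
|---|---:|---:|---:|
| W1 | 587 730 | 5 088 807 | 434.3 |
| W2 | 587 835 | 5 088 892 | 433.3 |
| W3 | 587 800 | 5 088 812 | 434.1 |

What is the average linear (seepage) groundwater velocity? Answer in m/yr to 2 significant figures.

With h = a·x + b·y + c and W1 as origin, the differences give:
  105·a + 85·b = -1.0
  70·a + 5·b = -0.2
Eliminate b (×5 and ×85, subtract): -5425·a = 12.00 → a = ∂h/∂x = -0.002212
Back-substitute: b = ∂h/∂y = -0.009032.
|∇h| = √(-0.002212² + -0.009032²) = 0.009299
Seepage velocity v = K·i/n = 0.9 × 0.009299 / 0.34 = 0.02462 m/day = 8.992 m/yr.

9.0 m/yr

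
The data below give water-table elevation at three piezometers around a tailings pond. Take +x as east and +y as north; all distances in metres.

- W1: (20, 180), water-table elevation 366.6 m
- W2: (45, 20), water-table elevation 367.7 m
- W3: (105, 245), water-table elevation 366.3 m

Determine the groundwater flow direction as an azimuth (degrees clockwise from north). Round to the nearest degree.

With h = a·x + b·y + c and W1 as origin, the differences give:
  25·a + (-160)·b = +1.1
  85·a + 65·b = -0.3
Eliminate b (×65 and ×(-160), subtract): 15225·a = 23.50 → a = ∂h/∂x = +0.001544
Back-substitute: b = ∂h/∂y = -0.006634.
Flow direction (−∇h) has components (-0.001544 E, +0.006634 N).
Azimuth = atan2(E, N) = atan2(-0.001544, +0.006634) = 346.9° ≈ 347°.

347°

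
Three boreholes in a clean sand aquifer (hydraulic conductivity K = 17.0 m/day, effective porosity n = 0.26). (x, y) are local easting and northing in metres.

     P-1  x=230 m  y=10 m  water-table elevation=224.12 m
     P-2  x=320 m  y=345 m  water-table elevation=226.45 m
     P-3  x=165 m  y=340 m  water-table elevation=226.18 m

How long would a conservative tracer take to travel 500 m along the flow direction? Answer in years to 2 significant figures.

Taking P-1 as reference: P-2−P-1 = (90, 335, +2.33); P-3−P-1 = (-65, 330, +2.06).
Solve a·Δx + b·Δy = Δh: det = 90·330 − (-65)·335 = 51475.
∂h/∂x = [(+2.33)·330 − (+2.06)·335] / 51475 = +0.001531
∂h/∂y = [90·(+2.06) − (-65)·(+2.33)] / 51475 = +0.006544
|∇h| = √(0.001531² + 0.006544²) = 0.006721
Seepage velocity v = K·i/n = 17.0 × 0.006721 / 0.26 = 0.4395 m/day.
t = 500 / 0.4395 = 1138 days = 3.12 years.

3.1 years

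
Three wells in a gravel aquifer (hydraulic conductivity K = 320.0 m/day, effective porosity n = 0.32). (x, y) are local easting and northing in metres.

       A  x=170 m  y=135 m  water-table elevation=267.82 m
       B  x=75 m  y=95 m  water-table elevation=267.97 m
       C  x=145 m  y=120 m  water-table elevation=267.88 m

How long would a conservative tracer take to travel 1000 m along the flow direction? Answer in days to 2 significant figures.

With h = a·x + b·y + c and A as origin, the differences give:
  (-95)·a + (-40)·b = +0.15
  (-25)·a + (-15)·b = +0.06
Eliminate b (×(-15) and ×(-40), subtract): 425·a = 0.150 → a = ∂h/∂x = +0.0003529
Back-substitute: b = ∂h/∂y = -0.004588.
|∇h| = √(0.0003529² + -0.004588²) = 0.004602
Seepage velocity v = K·i/n = 320.0 × 0.004602 / 0.32 = 4.602 m/day.
t = 1000 / 4.602 = 217.3 days.

220 days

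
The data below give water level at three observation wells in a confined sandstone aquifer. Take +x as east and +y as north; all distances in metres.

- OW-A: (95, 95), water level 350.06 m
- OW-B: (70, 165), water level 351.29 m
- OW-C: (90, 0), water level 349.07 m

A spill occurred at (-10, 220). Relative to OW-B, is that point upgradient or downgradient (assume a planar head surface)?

upgradient

With h = a·x + b·y + c and OW-A as origin, the differences give:
  (-25)·a + 70·b = +1.23
  (-5)·a + (-95)·b = -0.99
Eliminate b (×(-95) and ×70, subtract): 2725·a = -47.550 → a = ∂h/∂x = -0.01745
Back-substitute: b = ∂h/∂y = +0.01134.
Head at (-10, 220) = 350.06 + (-0.01745)·(-105) + (+0.01134)·(125) = 353.31 m.
That is higher than the 351.29 m at OW-B, so the point is upgradient.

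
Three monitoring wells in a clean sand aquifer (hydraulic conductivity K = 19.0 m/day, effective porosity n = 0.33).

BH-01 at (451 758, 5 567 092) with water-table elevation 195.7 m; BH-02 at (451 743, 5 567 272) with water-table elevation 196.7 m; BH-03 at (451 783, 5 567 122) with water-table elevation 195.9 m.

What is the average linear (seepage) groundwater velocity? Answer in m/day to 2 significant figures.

Taking BH-01 as reference: BH-02−BH-01 = (-15, 180, +1.0); BH-03−BH-01 = (25, 30, +0.2).
Solve a·Δx + b·Δy = Δh: det = (-15)·30 − 25·180 = -4950.
∂h/∂x = [(+1.0)·30 − (+0.2)·180] / -4950 = +0.001212
∂h/∂y = [(-15)·(+0.2) − 25·(+1.0)] / -4950 = +0.005657
|∇h| = √(0.001212² + 0.005657²) = 0.005785
Seepage velocity v = K·i/n = 19.0 × 0.005785 / 0.33 = 0.3331 m/day.

0.33 m/day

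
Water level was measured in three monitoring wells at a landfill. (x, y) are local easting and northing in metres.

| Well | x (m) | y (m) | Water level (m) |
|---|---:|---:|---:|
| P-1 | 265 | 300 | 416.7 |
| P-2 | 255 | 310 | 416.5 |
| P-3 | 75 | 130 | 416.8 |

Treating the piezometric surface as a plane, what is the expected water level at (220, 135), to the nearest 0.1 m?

Differences from P-1: to P-2 (Δx, Δy, Δh) = (-10, 10, -0.2); to P-3 = (-190, -170, +0.1).
Determinant of the coordinate differences = (-10)·(-170) − (-190)·10 = 3600.
∂h/∂x = [(-0.2)·(-170) − (+0.1)·10] / 3600 = +0.009167
∂h/∂y = [(-10)·(+0.1) − (-190)·(-0.2)] / 3600 = -0.01083
h(220, 135) = 416.7 + (+0.009167)·(-45) + (-0.01083)·(-165) = 416.7 -0.412 +1.787 = 418.075 m.

418.1 m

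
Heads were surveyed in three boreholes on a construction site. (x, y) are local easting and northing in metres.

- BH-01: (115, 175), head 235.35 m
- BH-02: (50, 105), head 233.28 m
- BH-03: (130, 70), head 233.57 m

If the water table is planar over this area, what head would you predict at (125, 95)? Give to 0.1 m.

234.0 m

Three-point gradient (reference BH-01): Δ to BH-02 = (-65, -70, -2.07), Δ to BH-03 = (15, -105, -1.78).
∂h/∂x = +0.01178, ∂h/∂y = +0.01863 (det = 7875).
h(125, 95) = 235.35 + (+0.01178)·(10) + (+0.01863)·(-80) = 235.35 +0.118 -1.491 = 233.977 m.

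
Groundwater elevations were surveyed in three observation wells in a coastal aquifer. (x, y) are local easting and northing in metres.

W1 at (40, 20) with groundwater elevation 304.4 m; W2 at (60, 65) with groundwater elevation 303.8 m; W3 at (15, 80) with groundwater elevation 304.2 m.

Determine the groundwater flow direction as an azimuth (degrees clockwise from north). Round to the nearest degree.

Taking W1 as reference: W2−W1 = (20, 45, -0.6); W3−W1 = (-25, 60, -0.2).
Solve a·Δx + b·Δy = Δh: det = 20·60 − (-25)·45 = 2325.
∂h/∂x = [(-0.6)·60 − (-0.2)·45] / 2325 = -0.01161
∂h/∂y = [20·(-0.2) − (-25)·(-0.6)] / 2325 = -0.008172
Flow direction (−∇h) has components (+0.01161 E, +0.008172 N).
Azimuth = atan2(E, N) = atan2(+0.01161, +0.008172) = 54.9° ≈ 055°.

055°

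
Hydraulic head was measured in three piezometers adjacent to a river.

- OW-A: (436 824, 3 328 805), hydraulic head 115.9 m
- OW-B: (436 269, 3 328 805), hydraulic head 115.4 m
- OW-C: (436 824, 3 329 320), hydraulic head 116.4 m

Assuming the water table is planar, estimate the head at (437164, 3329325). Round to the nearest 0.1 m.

116.7 m

∂h/∂x = (115.4 − 115.9) / (436269 − 436824) = +0.0009009
∂h/∂y = (116.4 − 115.9) / (3329320 − 3328805) = +0.0009709
h(437164, 3329325) = 115.9 + (+0.0009009)·(340) + (+0.0009709)·(520) = 115.9 +0.306 +0.505 = 116.711 m.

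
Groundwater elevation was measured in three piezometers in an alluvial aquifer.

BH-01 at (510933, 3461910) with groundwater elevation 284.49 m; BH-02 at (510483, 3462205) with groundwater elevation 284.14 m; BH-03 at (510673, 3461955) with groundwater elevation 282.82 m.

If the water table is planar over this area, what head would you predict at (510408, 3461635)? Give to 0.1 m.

Differences from BH-01: to BH-02 (Δx, Δy, Δh) = (-450, 295, -0.35); to BH-03 = (-260, 45, -1.67).
Determinant of the coordinate differences = (-450)·45 − (-260)·295 = 56450.
∂h/∂x = [(-0.35)·45 − (-1.67)·295] / 56450 = +0.008448
∂h/∂y = [(-450)·(-1.67) − (-260)·(-0.35)] / 56450 = +0.01170
h(510408, 3461635) = 284.49 + (+0.008448)·(-525) + (+0.01170)·(-275) = 284.49 -4.435 -3.218 = 276.837 m.

276.8 m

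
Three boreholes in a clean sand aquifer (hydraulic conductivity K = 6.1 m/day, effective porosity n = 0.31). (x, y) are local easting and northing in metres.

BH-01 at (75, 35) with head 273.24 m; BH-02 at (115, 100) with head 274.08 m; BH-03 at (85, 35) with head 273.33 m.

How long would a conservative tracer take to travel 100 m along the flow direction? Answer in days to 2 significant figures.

440 days

Taking BH-01 as reference: BH-02−BH-01 = (40, 65, +0.84); BH-03−BH-01 = (10, 0, +0.09).
Solve a·Δx + b·Δy = Δh: det = 40·0 − 10·65 = -650.
∂h/∂x = [(+0.84)·0 − (+0.09)·65] / -650 = +0.009000
∂h/∂y = [40·(+0.09) − 10·(+0.84)] / -650 = +0.007385
|∇h| = √(0.009000² + 0.007385²) = 0.01164
Seepage velocity v = K·i/n = 6.1 × 0.01164 / 0.31 = 0.229 m/day.
t = 100 / 0.229 = 436.7 days.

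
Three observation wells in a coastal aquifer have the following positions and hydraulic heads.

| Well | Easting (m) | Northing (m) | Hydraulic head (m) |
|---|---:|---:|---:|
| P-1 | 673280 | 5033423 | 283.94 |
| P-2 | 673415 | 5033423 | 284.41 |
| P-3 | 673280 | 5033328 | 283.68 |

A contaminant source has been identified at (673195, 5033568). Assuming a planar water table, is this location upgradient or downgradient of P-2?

∂h/∂x = (284.41 − 283.94) / (673415 − 673280) = +0.003481
∂h/∂y = (283.68 − 283.94) / (5033328 − 5033423) = +0.002737
Head at (673195, 5033568) = 283.94 + (+0.003481)·(-85) + (+0.002737)·(145) = 284.04 m.
That is lower than the 284.41 m at P-2, so the point is downgradient.

downgradient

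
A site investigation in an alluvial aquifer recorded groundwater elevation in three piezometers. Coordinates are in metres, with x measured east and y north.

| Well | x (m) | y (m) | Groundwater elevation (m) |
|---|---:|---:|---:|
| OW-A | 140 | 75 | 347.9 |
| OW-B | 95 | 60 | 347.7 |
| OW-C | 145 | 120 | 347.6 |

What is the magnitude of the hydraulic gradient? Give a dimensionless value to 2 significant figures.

With h = a·x + b·y + c and OW-A as origin, the differences give:
  (-45)·a + (-15)·b = -0.2
  5·a + 45·b = -0.3
Eliminate b (×45 and ×(-15), subtract): -1950·a = -13.50 → a = ∂h/∂x = +0.006923
Back-substitute: b = ∂h/∂y = -0.007436.
|∇h| = √(0.006923² + -0.007436²) = 0.01016

0.010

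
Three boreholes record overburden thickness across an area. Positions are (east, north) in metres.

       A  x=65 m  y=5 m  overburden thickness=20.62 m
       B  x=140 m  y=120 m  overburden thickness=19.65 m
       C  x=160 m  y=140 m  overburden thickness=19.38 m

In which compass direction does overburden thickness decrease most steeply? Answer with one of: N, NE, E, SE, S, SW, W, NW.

Differences from A: to B (Δx, Δy, Δh) = (75, 115, -0.97); to C = (95, 135, -1.24).
Solve a·Δx + b·Δy = Δd: det = 75·135 − 95·115 = -800.
∂d/∂x = [(-0.97)·135 − (-1.24)·115] / -800 = -0.01456
∂d/∂y = [75·(-1.24) − 95·(-0.97)] / -800 = +0.001062
Steepest decrease is along −∇f = (+0.01456 E, -0.001062 N) → east.

E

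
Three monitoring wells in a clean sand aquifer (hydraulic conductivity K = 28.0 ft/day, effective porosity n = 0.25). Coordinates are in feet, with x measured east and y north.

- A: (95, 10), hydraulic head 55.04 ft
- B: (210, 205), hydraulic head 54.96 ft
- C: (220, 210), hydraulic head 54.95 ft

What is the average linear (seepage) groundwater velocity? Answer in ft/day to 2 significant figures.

Three-point gradient (reference A): Δ to B = (115, 195, -0.08), Δ to C = (125, 200, -0.09).
∂h/∂x = -0.001127, ∂h/∂y = +0.0002545 (det = -1375).
|∇h| = √(-0.001127² + 0.0002545²) = 0.001155
Seepage velocity v = K·i/n = 28.0 × 0.001155 / 0.25 = 0.1294 ft/day.

0.13 ft/day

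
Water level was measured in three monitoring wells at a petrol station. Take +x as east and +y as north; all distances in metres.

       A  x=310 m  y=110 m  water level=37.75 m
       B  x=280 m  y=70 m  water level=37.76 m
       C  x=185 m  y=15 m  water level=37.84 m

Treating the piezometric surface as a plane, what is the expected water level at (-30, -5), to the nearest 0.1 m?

38.1 m

Taking A as reference: B−A = (-30, -40, +0.01); C−A = (-125, -95, +0.09).
Determinant of the coordinate differences = (-30)·(-95) − (-125)·(-40) = -2150.
∂h/∂x = [(+0.01)·(-95) − (+0.09)·(-40)] / -2150 = -0.001233
∂h/∂y = [(-30)·(+0.09) − (-125)·(+0.01)] / -2150 = +0.0006744
h(-30, -5) = 37.75 + (-0.001233)·(-340) + (+0.0006744)·(-115) = 37.75 +0.419 -0.078 = 38.092 m.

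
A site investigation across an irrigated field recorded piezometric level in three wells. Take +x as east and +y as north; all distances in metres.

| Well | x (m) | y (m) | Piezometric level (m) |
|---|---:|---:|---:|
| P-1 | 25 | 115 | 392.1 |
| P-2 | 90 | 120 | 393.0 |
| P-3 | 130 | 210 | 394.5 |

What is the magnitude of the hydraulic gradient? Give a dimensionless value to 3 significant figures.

0.0170

With h = a·x + b·y + c and P-1 as origin, the differences give:
  65·a + 5·b = +0.9
  105·a + 95·b = +2.4
Eliminate b (×95 and ×5, subtract): 5650·a = 73.50 → a = ∂h/∂x = +0.01301
Back-substitute: b = ∂h/∂y = +0.01088.
|∇h| = √(0.01301² + 0.01088²) = 0.01696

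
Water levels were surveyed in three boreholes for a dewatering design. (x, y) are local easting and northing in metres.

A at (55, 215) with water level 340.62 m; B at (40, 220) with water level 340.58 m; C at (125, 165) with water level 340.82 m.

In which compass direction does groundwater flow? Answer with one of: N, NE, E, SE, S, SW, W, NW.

W

Differences from A: to B (Δx, Δy, Δh) = (-15, 5, -0.04); to C = (70, -50, +0.20).
Solve a·Δx + b·Δy = Δh: det = (-15)·(-50) − 70·5 = 400.
∂h/∂x = [(-0.04)·(-50) − (+0.20)·5] / 400 = +0.002500
∂h/∂y = [(-15)·(+0.20) − 70·(-0.04)] / 400 = -0.0005000
Flow = −∇h = (-0.002500 east, +0.0005000 north), which points west.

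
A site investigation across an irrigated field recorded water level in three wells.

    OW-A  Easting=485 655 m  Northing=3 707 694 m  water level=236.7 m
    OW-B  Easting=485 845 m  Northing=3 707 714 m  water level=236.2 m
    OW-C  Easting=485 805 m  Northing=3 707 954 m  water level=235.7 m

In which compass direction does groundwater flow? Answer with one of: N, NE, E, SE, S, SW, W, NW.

Three-point gradient (reference OW-A): Δ to OW-B = (190, 20, -0.5), Δ to OW-C = (150, 260, -1.0).
∂h/∂x = -0.002371, ∂h/∂y = -0.002478 (det = 46400).
Flow = −∇h = (+0.002371 east, +0.002478 north), which points northeast.

NE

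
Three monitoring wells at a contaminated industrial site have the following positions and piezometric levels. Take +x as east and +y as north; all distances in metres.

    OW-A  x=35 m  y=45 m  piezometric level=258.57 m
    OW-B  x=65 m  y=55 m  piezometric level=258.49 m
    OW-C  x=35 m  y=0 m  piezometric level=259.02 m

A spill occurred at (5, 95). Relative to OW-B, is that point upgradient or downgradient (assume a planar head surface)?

downgradient

Differences from OW-A: to OW-B (Δx, Δy, Δh) = (30, 10, -0.08); to OW-C = (0, -45, +0.45).
Solve a·Δx + b·Δy = Δh: det = 30·(-45) − 0·10 = -1350.
∂h/∂x = [(-0.08)·(-45) − (+0.45)·10] / -1350 = +0.0006667
∂h/∂y = [30·(+0.45) − 0·(-0.08)] / -1350 = -0.010000
Head at (5, 95) = 258.57 + (+0.0006667)·(-30) + (-0.010000)·(50) = 258.05 m.
That is lower than the 258.49 m at OW-B, so the point is downgradient.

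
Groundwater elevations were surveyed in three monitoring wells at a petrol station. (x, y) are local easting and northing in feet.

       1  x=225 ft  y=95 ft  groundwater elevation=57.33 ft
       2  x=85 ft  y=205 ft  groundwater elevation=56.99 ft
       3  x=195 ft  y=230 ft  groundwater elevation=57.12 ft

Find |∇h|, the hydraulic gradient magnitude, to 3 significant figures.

With h = a·x + b·y + c and 1 as origin, the differences give:
  (-140)·a + 110·b = -0.34
  (-30)·a + 135·b = -0.21
Eliminate b (×135 and ×110, subtract): -15600·a = -22.800 → a = ∂h/∂x = +0.001462
Back-substitute: b = ∂h/∂y = -0.001231.
|∇h| = √(0.001462² + -0.001231²) = 0.001911

0.00191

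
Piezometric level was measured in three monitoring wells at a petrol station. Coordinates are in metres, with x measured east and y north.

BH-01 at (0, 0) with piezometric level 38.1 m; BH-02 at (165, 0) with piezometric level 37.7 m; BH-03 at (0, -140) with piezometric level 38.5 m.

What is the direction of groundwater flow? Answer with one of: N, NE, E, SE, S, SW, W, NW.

NE

∂h/∂x = (37.7 − 38.1) / (165 − 0) = -0.002424
∂h/∂y = (38.5 − 38.1) / (-140 − 0) = -0.002857
Flow = −∇h = (+0.002424 east, +0.002857 north), which points northeast.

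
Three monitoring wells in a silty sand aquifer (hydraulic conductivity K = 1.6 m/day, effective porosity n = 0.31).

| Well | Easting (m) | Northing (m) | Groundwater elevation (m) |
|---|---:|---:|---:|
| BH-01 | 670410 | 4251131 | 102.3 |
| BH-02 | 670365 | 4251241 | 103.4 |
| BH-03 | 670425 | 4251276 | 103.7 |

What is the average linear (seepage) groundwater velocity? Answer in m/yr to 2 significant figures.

With h = a·x + b·y + c and BH-01 as origin, the differences give:
  (-45)·a + 110·b = +1.1
  15·a + 145·b = +1.4
Eliminate b (×145 and ×110, subtract): -8175·a = 5.50 → a = ∂h/∂x = -0.0006728
Back-substitute: b = ∂h/∂y = +0.009725.
|∇h| = √(-0.0006728² + 0.009725²) = 0.009748
Seepage velocity v = K·i/n = 1.6 × 0.009748 / 0.31 = 0.05031 m/day = 18.38 m/yr.

18 m/yr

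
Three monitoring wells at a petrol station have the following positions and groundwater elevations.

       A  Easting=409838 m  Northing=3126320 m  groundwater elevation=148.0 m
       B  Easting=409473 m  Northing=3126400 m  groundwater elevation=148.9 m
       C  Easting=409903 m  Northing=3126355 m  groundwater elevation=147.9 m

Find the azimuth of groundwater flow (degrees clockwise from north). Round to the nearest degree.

119°

Taking A as reference: B−A = (-365, 80, +0.9); C−A = (65, 35, -0.1).
Determinant of the coordinate differences = (-365)·35 − 65·80 = -17975.
∂h/∂x = [(+0.9)·35 − (-0.1)·80] / -17975 = -0.002197
∂h/∂y = [(-365)·(-0.1) − 65·(+0.9)] / -17975 = +0.001224
Flow direction (−∇h) has components (+0.002197 E, -0.001224 N).
Azimuth = atan2(E, N) = atan2(+0.002197, -0.001224) = 119.1° ≈ 119°.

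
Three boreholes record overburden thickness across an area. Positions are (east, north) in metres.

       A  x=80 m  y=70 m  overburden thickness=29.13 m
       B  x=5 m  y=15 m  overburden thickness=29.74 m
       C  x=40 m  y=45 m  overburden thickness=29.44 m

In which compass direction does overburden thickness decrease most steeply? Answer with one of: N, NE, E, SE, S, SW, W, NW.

NE

With d = a·x + b·y + c and A as origin, the differences give:
  (-75)·a + (-55)·b = +0.61
  (-40)·a + (-25)·b = +0.31
Eliminate b (×(-25) and ×(-55), subtract): -325·a = 1.800 → a = ∂d/∂x = -0.005538
Back-substitute: b = ∂d/∂y = -0.003538.
Steepest decrease is along −∇f = (+0.005538 E, +0.003538 N) → northeast.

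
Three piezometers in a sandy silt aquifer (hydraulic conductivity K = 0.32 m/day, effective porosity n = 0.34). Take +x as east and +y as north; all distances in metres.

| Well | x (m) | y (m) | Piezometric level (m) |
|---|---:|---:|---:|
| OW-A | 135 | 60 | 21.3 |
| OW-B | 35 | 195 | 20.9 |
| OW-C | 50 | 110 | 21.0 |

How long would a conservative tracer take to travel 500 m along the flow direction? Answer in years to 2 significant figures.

450 years

Differences from OW-A: to OW-B (Δx, Δy, Δh) = (-100, 135, -0.4); to OW-C = (-85, 50, -0.3).
Determinant of the coordinate differences = (-100)·50 − (-85)·135 = 6475.
∂h/∂x = [(-0.4)·50 − (-0.3)·135] / 6475 = +0.003166
∂h/∂y = [(-100)·(-0.3) − (-85)·(-0.4)] / 6475 = -0.0006178
|∇h| = √(0.003166² + -0.0006178²) = 0.003226
Seepage velocity v = K·i/n = 0.32 × 0.003226 / 0.34 = 0.003036 m/day.
t = 500 / 0.003036 = 1.647e+05 days = 451 years.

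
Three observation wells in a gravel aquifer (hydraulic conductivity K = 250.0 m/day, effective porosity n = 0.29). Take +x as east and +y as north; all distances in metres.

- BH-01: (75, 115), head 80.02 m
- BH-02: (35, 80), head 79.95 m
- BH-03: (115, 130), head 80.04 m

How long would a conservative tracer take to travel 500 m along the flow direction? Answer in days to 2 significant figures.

Three-point gradient (reference BH-01): Δ to BH-02 = (-40, -35, -0.07), Δ to BH-03 = (40, 15, +0.02).
∂h/∂x = -0.0004375, ∂h/∂y = +0.002500 (det = 800).
|∇h| = √(-0.0004375² + 0.002500²) = 0.002538
Seepage velocity v = K·i/n = 250.0 × 0.002538 / 0.29 = 2.188 m/day.
t = 500 / 2.188 = 228.5 days.

230 days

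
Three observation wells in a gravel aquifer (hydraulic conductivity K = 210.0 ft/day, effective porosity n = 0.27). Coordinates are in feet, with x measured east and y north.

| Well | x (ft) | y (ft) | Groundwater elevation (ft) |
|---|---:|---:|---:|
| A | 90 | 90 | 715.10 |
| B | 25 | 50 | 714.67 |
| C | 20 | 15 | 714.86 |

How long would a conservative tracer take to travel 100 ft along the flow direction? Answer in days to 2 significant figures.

9.9 days

Differences from A: to B (Δx, Δy, Δh) = (-65, -40, -0.43); to C = (-70, -75, -0.24).
Determinant of the coordinate differences = (-65)·(-75) − (-70)·(-40) = 2075.
∂h/∂x = [(-0.43)·(-75) − (-0.24)·(-40)] / 2075 = +0.01092
∂h/∂y = [(-65)·(-0.24) − (-70)·(-0.43)] / 2075 = -0.006988
|∇h| = √(0.01092² + -0.006988²) = 0.01296
Seepage velocity v = K·i/n = 210.0 × 0.01296 / 0.27 = 10.08 ft/day.
t = 100 / 10.08 = 9.921 days.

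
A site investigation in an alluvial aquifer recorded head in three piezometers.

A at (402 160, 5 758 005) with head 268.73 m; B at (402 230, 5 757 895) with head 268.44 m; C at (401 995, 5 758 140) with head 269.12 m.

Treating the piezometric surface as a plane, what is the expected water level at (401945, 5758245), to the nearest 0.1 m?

269.4 m

With h = a·x + b·y + c and A as origin, the differences give:
  70·a + (-110)·b = -0.29
  (-165)·a + 135·b = +0.39
Eliminate b (×135 and ×(-110), subtract): -8700·a = 3.750 → a = ∂h/∂x = -0.0004310
Back-substitute: b = ∂h/∂y = +0.002362.
h(401945, 5758245) = 268.73 + (-0.0004310)·(-215) + (+0.002362)·(240) = 268.73 +0.093 +0.567 = 269.390 m.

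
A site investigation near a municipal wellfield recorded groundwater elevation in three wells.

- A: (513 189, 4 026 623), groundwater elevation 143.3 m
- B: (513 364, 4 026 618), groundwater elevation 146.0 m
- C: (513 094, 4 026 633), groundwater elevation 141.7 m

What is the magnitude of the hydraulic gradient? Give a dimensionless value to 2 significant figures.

0.024

Three-point gradient (reference A): Δ to B = (175, -5, +2.7), Δ to C = (-95, 10, -1.6).
∂h/∂x = +0.01490, ∂h/∂y = -0.01843 (det = 1275).
|∇h| = √(0.01490² + -0.01843²) = 0.0237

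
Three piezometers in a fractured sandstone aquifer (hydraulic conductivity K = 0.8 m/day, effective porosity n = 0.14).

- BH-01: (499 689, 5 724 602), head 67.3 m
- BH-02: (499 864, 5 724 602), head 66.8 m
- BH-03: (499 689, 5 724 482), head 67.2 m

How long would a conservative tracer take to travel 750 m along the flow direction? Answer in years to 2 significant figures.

∂h/∂x = (66.8 − 67.3) / (499864 − 499689) = -0.002857
∂h/∂y = (67.2 − 67.3) / (5724482 − 5724602) = +0.0008333
|∇h| = √(-0.002857² + 0.0008333²) = 0.002976
Seepage velocity v = K·i/n = 0.8 × 0.002976 / 0.14 = 0.01701 m/day.
t = 750 / 0.01701 = 4.409e+04 days = 121 years.

120 years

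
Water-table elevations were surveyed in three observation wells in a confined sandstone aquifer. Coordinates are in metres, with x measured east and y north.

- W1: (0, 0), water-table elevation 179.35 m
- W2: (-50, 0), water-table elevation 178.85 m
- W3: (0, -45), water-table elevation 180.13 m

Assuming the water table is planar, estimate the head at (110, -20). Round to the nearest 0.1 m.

180.8 m

∂h/∂x = (178.85 − 179.35) / (-50 − 0) = +0.01000
∂h/∂y = (180.13 − 179.35) / (-45 − 0) = -0.01733
h(110, -20) = 179.35 + (+0.01000)·(110) + (-0.01733)·(-20) = 179.35 +1.100 +0.347 = 180.797 m.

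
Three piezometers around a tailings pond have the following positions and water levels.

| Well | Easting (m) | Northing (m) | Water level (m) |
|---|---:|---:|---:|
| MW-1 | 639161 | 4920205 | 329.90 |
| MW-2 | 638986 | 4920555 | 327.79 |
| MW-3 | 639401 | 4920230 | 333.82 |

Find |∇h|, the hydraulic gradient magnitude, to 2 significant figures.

Differences from MW-1: to MW-2 (Δx, Δy, Δh) = (-175, 350, -2.11); to MW-3 = (240, 25, +3.92).
Solve a·Δx + b·Δy = Δh: det = (-175)·25 − 240·350 = -88375.
∂h/∂x = [(-2.11)·25 − (+3.92)·350] / -88375 = +0.01612
∂h/∂y = [(-175)·(+3.92) − 240·(-2.11)] / -88375 = +0.002032
|∇h| = √(0.01612² + 0.002032²) = 0.01625

0.016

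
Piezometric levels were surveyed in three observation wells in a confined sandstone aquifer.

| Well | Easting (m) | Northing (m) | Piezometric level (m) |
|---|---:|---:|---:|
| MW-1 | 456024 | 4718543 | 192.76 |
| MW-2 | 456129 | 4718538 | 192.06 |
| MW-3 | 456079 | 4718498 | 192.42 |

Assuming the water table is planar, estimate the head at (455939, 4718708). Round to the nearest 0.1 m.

193.2 m

Taking MW-1 as reference: MW-2−MW-1 = (105, -5, -0.70); MW-3−MW-1 = (55, -45, -0.34).
Determinant of the coordinate differences = 105·(-45) − 55·(-5) = -4450.
∂h/∂x = [(-0.70)·(-45) − (-0.34)·(-5)] / -4450 = -0.006697
∂h/∂y = [105·(-0.34) − 55·(-0.70)] / -4450 = -0.0006292
h(455939, 4718708) = 192.76 + (-0.006697)·(-85) + (-0.0006292)·(165) = 192.76 +0.569 -0.104 = 193.225 m.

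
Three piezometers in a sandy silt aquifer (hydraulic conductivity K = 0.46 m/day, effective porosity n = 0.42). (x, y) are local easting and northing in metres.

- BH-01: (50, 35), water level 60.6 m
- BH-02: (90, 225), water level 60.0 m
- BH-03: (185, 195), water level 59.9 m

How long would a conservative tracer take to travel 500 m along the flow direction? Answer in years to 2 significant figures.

370 years

With h = a·x + b·y + c and BH-01 as origin, the differences give:
  40·a + 190·b = -0.6
  135·a + 160·b = -0.7
Eliminate b (×160 and ×190, subtract): -19250·a = 37.00 → a = ∂h/∂x = -0.001922
Back-substitute: b = ∂h/∂y = -0.002753.
|∇h| = √(-0.001922² + -0.002753²) = 0.003358
Seepage velocity v = K·i/n = 0.46 × 0.003358 / 0.42 = 0.003678 m/day.
t = 500 / 0.003678 = 1.359e+05 days = 372 years.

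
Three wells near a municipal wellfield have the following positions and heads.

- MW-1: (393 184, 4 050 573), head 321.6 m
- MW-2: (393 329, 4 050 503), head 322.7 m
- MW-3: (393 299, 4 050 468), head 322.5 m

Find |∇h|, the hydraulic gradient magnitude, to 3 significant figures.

Taking MW-1 as reference: MW-2−MW-1 = (145, -70, +1.1); MW-3−MW-1 = (115, -105, +0.9).
Determinant of the coordinate differences = 145·(-105) − 115·(-70) = -7175.
∂h/∂x = [(+1.1)·(-105) − (+0.9)·(-70)] / -7175 = +0.007317
∂h/∂y = [145·(+0.9) − 115·(+1.1)] / -7175 = -0.0005575
|∇h| = √(0.007317² + -0.0005575²) = 0.007338

0.00734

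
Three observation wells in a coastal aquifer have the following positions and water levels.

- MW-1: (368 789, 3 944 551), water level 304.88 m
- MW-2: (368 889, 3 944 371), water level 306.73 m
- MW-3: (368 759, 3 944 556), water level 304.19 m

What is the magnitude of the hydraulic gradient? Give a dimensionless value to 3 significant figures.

0.0236

Taking MW-1 as reference: MW-2−MW-1 = (100, -180, +1.85); MW-3−MW-1 = (-30, 5, -0.69).
Solve a·Δx + b·Δy = Δh: det = 100·5 − (-30)·(-180) = -4900.
∂h/∂x = [(+1.85)·5 − (-0.69)·(-180)] / -4900 = +0.02346
∂h/∂y = [100·(-0.69) − (-30)·(+1.85)] / -4900 = +0.002755
|∇h| = √(0.02346² + 0.002755²) = 0.02362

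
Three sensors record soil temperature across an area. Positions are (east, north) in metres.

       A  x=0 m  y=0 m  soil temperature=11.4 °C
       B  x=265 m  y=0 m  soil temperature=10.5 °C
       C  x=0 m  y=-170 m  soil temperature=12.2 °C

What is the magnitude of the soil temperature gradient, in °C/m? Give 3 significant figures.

0.00580 °C/m

∂T/∂x = (10.5 − 11.4) / (265 − 0) = -0.003396
∂T/∂y = (12.2 − 11.4) / (-170 − 0) = -0.004706
|∇f| = √(-0.003396² + -0.004706²) = 0.005803 °C/m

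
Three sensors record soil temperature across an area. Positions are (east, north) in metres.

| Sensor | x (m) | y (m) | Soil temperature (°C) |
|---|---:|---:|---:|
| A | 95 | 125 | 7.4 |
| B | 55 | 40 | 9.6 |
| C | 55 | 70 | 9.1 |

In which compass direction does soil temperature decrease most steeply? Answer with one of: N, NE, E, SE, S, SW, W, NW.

With T = a·x + b·y + c and A as origin, the differences give:
  (-40)·a + (-85)·b = +2.2
  (-40)·a + (-55)·b = +1.7
Eliminate b (×(-55) and ×(-85), subtract): -1200·a = 23.50 → a = ∂T/∂x = -0.01958
Back-substitute: b = ∂T/∂y = -0.01667.
Steepest decrease is along −∇f = (+0.01958 E, +0.01667 N) → northeast.

NE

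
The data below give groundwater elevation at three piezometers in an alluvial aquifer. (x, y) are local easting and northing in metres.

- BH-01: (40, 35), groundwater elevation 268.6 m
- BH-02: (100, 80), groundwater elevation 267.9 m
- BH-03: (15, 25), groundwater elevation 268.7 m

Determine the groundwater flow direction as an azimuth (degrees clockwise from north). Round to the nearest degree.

348°

With h = a·x + b·y + c and BH-01 as origin, the differences give:
  60·a + 45·b = -0.7
  (-25)·a + (-10)·b = +0.1
Eliminate b (×(-10) and ×45, subtract): 525·a = 2.50 → a = ∂h/∂x = +0.004762
Back-substitute: b = ∂h/∂y = -0.02190.
Flow direction (−∇h) has components (-0.004762 E, +0.02190 N).
Azimuth = atan2(E, N) = atan2(-0.004762, +0.02190) = 347.7° ≈ 348°.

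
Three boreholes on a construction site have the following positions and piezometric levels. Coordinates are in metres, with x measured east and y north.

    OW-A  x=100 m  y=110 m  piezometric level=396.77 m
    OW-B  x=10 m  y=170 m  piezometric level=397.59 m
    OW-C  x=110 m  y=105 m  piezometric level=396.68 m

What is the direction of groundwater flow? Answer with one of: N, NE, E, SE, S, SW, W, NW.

Taking OW-A as reference: OW-B−OW-A = (-90, 60, +0.82); OW-C−OW-A = (10, -5, -0.09).
Solve a·Δx + b·Δy = Δh: det = (-90)·(-5) − 10·60 = -150.
∂h/∂x = [(+0.82)·(-5) − (-0.09)·60] / -150 = -0.008667
∂h/∂y = [(-90)·(-0.09) − 10·(+0.82)] / -150 = +0.0006667
Flow = −∇h = (+0.008667 east, -0.0006667 north), which points east.

E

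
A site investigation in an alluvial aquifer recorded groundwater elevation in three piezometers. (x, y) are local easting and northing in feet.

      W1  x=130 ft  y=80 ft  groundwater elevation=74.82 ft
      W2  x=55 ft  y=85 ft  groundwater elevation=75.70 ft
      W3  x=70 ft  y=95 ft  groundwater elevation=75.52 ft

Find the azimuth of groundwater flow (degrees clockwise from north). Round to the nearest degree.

Taking W1 as reference: W2−W1 = (-75, 5, +0.88); W3−W1 = (-60, 15, +0.70).
Determinant of the coordinate differences = (-75)·15 − (-60)·5 = -825.
∂h/∂x = [(+0.88)·15 − (+0.70)·5] / -825 = -0.01176
∂h/∂y = [(-75)·(+0.70) − (-60)·(+0.88)] / -825 = -0.0003636
Flow direction (−∇h) has components (+0.01176 E, +0.0003636 N).
Azimuth = atan2(E, N) = atan2(+0.01176, +0.0003636) = 88.2° ≈ 088°.

088°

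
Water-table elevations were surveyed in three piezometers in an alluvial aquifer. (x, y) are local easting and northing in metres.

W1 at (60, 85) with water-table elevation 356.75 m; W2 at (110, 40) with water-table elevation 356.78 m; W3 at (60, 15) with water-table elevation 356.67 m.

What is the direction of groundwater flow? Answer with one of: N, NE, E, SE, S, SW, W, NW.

SW

Taking W1 as reference: W2−W1 = (50, -45, +0.03); W3−W1 = (0, -70, -0.08).
Determinant of the coordinate differences = 50·(-70) − 0·(-45) = -3500.
∂h/∂x = [(+0.03)·(-70) − (-0.08)·(-45)] / -3500 = +0.001629
∂h/∂y = [50·(-0.08) − 0·(+0.03)] / -3500 = +0.001143
Flow = −∇h = (-0.001629 east, -0.001143 north), which points southwest.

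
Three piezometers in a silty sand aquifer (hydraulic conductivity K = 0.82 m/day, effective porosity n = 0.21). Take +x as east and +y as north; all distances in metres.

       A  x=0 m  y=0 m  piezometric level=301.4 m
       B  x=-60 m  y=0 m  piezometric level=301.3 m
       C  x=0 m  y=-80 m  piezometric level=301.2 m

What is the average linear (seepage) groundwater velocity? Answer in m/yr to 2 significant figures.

4.3 m/yr

∂h/∂x = (301.3 − 301.4) / (-60 − 0) = +0.001667
∂h/∂y = (301.2 − 301.4) / (-80 − 0) = +0.002500
|∇h| = √(0.001667² + 0.002500²) = 0.003005
Seepage velocity v = K·i/n = 0.82 × 0.003005 / 0.21 = 0.01173 m/day = 4.284 m/yr.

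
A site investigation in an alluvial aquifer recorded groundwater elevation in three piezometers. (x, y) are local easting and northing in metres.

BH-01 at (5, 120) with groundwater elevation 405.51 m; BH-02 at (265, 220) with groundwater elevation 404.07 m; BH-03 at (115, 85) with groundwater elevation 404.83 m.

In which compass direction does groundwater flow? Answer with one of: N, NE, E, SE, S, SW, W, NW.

Taking BH-01 as reference: BH-02−BH-01 = (260, 100, -1.44); BH-03−BH-01 = (110, -35, -0.68).
Solve a·Δx + b·Δy = Δh: det = 260·(-35) − 110·100 = -20100.
∂h/∂x = [(-1.44)·(-35) − (-0.68)·100] / -20100 = -0.005891
∂h/∂y = [260·(-0.68) − 110·(-1.44)] / -20100 = +0.0009154
Flow = −∇h = (+0.005891 east, -0.0009154 north), which points east.

E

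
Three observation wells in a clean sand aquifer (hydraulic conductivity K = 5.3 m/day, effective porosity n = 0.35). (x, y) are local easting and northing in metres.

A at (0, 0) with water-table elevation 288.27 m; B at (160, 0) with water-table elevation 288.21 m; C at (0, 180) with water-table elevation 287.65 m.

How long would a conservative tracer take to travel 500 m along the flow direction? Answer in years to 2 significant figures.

∂h/∂x = (288.21 − 288.27) / (160 − 0) = -0.0003750
∂h/∂y = (287.65 − 288.27) / (180 − 0) = -0.003444
|∇h| = √(-0.0003750² + -0.003444²) = 0.003464
Seepage velocity v = K·i/n = 5.3 × 0.003464 / 0.35 = 0.05245 m/day.
t = 500 / 0.05245 = 9533 days = 26.1 years.

26 years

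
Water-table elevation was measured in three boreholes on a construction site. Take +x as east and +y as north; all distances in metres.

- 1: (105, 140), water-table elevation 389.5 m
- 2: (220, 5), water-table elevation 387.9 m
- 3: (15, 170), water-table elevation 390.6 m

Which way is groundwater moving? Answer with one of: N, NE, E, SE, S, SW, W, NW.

With h = a·x + b·y + c and 1 as origin, the differences give:
  115·a + (-135)·b = -1.6
  (-90)·a + 30·b = +1.1
Eliminate b (×30 and ×(-135), subtract): -8700·a = 100.50 → a = ∂h/∂x = -0.01155
Back-substitute: b = ∂h/∂y = +0.002011.
Flow = −∇h = (+0.01155 east, -0.002011 north), which points east.

E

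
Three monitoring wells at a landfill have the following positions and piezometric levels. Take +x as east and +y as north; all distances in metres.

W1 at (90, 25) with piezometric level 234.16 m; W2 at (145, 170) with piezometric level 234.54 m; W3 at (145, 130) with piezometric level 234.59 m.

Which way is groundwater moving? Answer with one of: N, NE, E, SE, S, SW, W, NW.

W

Taking W1 as reference: W2−W1 = (55, 145, +0.38); W3−W1 = (55, 105, +0.43).
Solve a·Δx + b·Δy = Δh: det = 55·105 − 55·145 = -2200.
∂h/∂x = [(+0.38)·105 − (+0.43)·145] / -2200 = +0.01020
∂h/∂y = [55·(+0.43) − 55·(+0.38)] / -2200 = -0.001250
Flow = −∇h = (-0.01020 east, +0.001250 north), which points west.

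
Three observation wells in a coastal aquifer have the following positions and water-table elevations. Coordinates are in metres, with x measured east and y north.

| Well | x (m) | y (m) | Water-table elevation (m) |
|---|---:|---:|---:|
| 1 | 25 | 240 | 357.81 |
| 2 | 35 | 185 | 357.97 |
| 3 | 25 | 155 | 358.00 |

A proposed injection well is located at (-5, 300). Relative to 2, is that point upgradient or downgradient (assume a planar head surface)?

downgradient

With h = a·x + b·y + c and 1 as origin, the differences give:
  10·a + (-55)·b = +0.16
  0·a + (-85)·b = +0.19
Eliminate b (×(-85) and ×(-55), subtract): -850·a = -3.150 → a = ∂h/∂x = +0.003706
Back-substitute: b = ∂h/∂y = -0.002235.
Head at (-5, 300) = 357.81 + (+0.003706)·(-30) + (-0.002235)·(60) = 357.56 m.
That is lower than the 357.97 m at 2, so the point is downgradient.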